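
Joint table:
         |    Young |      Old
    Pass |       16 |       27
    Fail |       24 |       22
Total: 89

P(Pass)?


P(Pass) = (16+27)/89 = 43/89

P(Pass) = 43/89 ≈ 48.31%


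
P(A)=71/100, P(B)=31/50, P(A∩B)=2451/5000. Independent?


P(A)×P(B) = 2201/5000
P(A∩B) = 2451/5000
Not equal → NOT independent

No, not independent


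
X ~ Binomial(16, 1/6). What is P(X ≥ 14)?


P(X ≥ 14) = Σ P(X=i) for i=14..16
P(X=14) = 125/117546246144
P(X=15) = 5/176319369216
P(X=16) = 1/2821109907456
Sum = 1027/940369969152

P(X ≥ 14) = 1027/940369969152 ≈ 0.00%


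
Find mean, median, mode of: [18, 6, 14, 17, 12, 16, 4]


Sorted: [4, 6, 12, 14, 16, 17, 18]
Mean = 87/7
Median = 14
Freq: {18: 1, 6: 1, 14: 1, 17: 1, 12: 1, 16: 1, 4: 1}
Mode: No mode

Mean=87/7, Median=14, Mode=No mode


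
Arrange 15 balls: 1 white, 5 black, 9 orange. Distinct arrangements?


15!/(1!×5!×9!) = 30030

30030


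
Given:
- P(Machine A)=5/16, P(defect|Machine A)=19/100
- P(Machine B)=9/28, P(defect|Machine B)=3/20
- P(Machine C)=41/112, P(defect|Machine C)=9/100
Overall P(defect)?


P(B) = Σ P(B|Aᵢ)×P(Aᵢ)
  19/100×5/16 = 19/320
  3/20×9/28 = 27/560
  9/100×41/112 = 369/11200
Sum = 787/5600

P(defect) = 787/5600 ≈ 14.05%


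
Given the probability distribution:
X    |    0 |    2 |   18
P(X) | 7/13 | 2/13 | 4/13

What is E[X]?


E[X] = Σ x·P(X=x)
= (0)×(7/13) + (2)×(2/13) + (18)×(4/13)
= 76/13

E[X] = 76/13


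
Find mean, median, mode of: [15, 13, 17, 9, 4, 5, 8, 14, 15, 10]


Sorted: [4, 5, 8, 9, 10, 13, 14, 15, 15, 17]
Mean = 110/10 = 11
Median = 23/2
Freq: {15: 2, 13: 1, 17: 1, 9: 1, 4: 1, 5: 1, 8: 1, 14: 1, 10: 1}
Mode: [15]

Mean=11, Median=23/2, Mode=15


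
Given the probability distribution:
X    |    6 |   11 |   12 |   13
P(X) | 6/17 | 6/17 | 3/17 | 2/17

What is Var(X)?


E[X] = 164/17
E[X²] = 1712/17
Var(X) = E[X²] - (E[X])² = 1712/17 - 26896/289 = 2208/289

Var(X) = 2208/289 ≈ 7.6401


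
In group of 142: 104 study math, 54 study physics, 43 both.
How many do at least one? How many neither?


|A∪B| = 104+54-43 = 115
Neither = 142-115 = 27

At least one: 115; Neither: 27


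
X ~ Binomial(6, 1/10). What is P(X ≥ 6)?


P(X ≥ 6) = Σ P(X=i) for i=6..6
P(X=6) = 1/1000000
Sum = 1/1000000

P(X ≥ 6) = 1/1000000 ≈ 0.00%


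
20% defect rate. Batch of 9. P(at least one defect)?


P(all good) = (4/5)^9 = 262144/1953125
P(≥1 defect) = 1690981/1953125

P = 1690981/1953125 ≈ 86.58%


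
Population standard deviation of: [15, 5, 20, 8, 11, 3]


Mean = 62/6 = 31/3
  (15-31/3)²=196/9
  (5-31/3)²=256/9
  (20-31/3)²=841/9
  (8-31/3)²=49/9
  (11-31/3)²=4/9
  (3-31/3)²=484/9
Σ(x-μ)² = 610/3
σ² = (610/3)/6 = 305/9

σ = √(305/9) ≈ 5.8214


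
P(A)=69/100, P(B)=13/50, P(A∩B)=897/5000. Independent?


P(A)×P(B) = 897/5000
P(A∩B) = 897/5000
Equal ✓ → Independent

Yes, independent


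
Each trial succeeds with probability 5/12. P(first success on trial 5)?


Geometric: P(X=5) = (1-p)^(k-1)×p = (7/12)^4×5/12 = 12005/248832

P(X=5) = 12005/248832 ≈ 4.82%


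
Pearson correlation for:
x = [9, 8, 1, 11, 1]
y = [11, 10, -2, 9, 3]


n=5, Σx=30, Σy=31, Σxy=279, Σx²=268, Σy²=315
r = (5×279 - 30×31)/√((5×268 - 30²)(5×315 - 31²))
= 465/√(440×614) = 465/√270160 ≈ 465/519.7692 ≈ 0.8946

r ≈ 0.8946


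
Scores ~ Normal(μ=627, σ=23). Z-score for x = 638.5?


z = (x - μ)/σ = (638.5 - 627)/23 = 0.5

z = 0.5


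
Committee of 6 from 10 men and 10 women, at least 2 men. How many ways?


Count by #men:
  2M,4W: C(10,2)×C(10,4)=9450
  3M,3W: C(10,3)×C(10,3)=14400
  4M,2W: C(10,4)×C(10,2)=9450
  5M,1W: C(10,5)×C(10,1)=2520
  6M,0W: C(10,6)×C(10,0)=210
Total = 36030

36030


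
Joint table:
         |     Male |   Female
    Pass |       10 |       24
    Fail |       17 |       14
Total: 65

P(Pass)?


P(Pass) = (10+24)/65 = 34/65

P(Pass) = 34/65 ≈ 52.31%


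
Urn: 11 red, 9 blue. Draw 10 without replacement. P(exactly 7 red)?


Hypergeometric: C(11,7)×C(9,3)/C(20,10)
= 330×84/184756 = 630/4199

P(X=7) = 630/4199 ≈ 15.00%


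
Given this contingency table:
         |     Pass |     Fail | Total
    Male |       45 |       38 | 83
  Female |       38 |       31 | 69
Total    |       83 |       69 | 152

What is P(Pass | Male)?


P(Pass | Male) = 45/(45+38) = 45/83

P(Pass|Male) = 45/83 ≈ 54.22%


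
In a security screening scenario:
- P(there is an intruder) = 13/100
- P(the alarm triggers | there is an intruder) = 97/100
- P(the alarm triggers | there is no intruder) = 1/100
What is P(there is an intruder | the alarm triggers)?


Using Bayes' theorem:
P(A|B) = P(B|A)·P(A) / P(B)

P(the alarm triggers) = 97/100 × 13/100 + 1/100 × 87/100
= 1261/10000 + 87/10000 = 337/2500

P(there is an intruder|the alarm triggers) = (1261/10000) / (337/2500) = 1261/1348

P(there is an intruder|the alarm triggers) = 1261/1348 ≈ 93.55%


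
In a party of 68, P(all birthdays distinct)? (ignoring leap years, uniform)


P(all different) = Π(365-i)/365 for i=0..67
= (365/365)×(364/365)×...×(298/365)
= 0.001274

P ≈ 0.0013 ≈ 0.13%


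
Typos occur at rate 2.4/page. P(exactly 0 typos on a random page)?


Poisson(λ=2.4): P(X=0) = e^(-λ)×λ^k/k!
= e^(-2.4) × 2.4^0 / 0!
≈ 0.09071795329 × 1 / 1 ≈ 0.090718

P(X=0) ≈ 0.090718 ≈ 9.07%


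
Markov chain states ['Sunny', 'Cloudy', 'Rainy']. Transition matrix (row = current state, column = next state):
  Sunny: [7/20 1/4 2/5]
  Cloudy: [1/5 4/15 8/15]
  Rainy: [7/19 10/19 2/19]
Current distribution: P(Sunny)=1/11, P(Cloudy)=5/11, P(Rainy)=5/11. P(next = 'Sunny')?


P(next=Sunny) = Σᵢ P(now=i)×P(i→Sunny)
= 1/11×7/20 + 5/11×1/5 + 5/11×7/19
= 7/220 + 1/11 + 35/209 = 1213/4180

P = 1213/4180 ≈ 0.2902


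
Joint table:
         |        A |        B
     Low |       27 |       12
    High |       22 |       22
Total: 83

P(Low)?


P(Low) = (27+12)/83 = 39/83

P(Low) = 39/83 ≈ 46.99%


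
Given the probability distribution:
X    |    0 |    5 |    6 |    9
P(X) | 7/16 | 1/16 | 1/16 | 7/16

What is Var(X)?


E[X] = 37/8
E[X²] = 157/4
Var(X) = E[X²] - (E[X])² = 157/4 - 1369/64 = 1143/64

Var(X) = 1143/64 ≈ 17.8594


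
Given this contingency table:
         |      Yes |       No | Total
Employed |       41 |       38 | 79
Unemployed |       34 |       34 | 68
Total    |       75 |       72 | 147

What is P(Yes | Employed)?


P(Yes | Employed) = 41/(41+38) = 41/79

P(Yes|Employed) = 41/79 ≈ 51.90%


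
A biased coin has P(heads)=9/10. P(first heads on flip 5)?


Geometric: P(X=5) = (1-p)^(k-1)×p = (1/10)^4×9/10 = 9/100000

P(X=5) = 9/100000 ≈ 0.01%


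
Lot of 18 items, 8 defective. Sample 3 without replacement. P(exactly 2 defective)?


Hypergeometric: C(8,2)×C(10,1)/C(18,3)
= 28×10/816 = 35/102

P(X=2) = 35/102 ≈ 34.31%


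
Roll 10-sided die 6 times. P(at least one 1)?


P(no 1)^6 = (9/10)^6 = 531441/1000000
P(≥1) = 1 - 531441/1000000 = 468559/1000000

P = 468559/1000000 ≈ 46.86%


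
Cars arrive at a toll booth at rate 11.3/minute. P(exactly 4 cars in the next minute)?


Poisson(λ=11.3): P(X=4) = e^(-λ)×λ^k/k!
= e^(-11.3) × 11.3^4 / 4!
≈ 1.237292426e-05 × 16304.7361 / 24 ≈ 0.008406

P(X=4) ≈ 0.008406 ≈ 0.84%


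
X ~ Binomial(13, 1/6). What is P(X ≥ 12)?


P(X ≥ 12) = Σ P(X=i) for i=12..13
P(X=12) = 65/13060694016
P(X=13) = 1/13060694016
Sum = 11/2176782336

P(X ≥ 12) = 11/2176782336 ≈ 0.00%


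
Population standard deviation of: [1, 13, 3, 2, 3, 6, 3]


Mean = 31/7
  (1-31/7)²=576/49
  (13-31/7)²=3600/49
  (3-31/7)²=100/49
  (2-31/7)²=289/49
  (3-31/7)²=100/49
  (6-31/7)²=121/49
  (3-31/7)²=100/49
Σ(x-μ)² = 698/7
σ² = (698/7)/7 = 698/49

σ = √(698/49) ≈ 3.7742


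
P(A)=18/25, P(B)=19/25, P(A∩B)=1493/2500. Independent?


P(A)×P(B) = 342/625
P(A∩B) = 1493/2500
Not equal → NOT independent

No, not independent


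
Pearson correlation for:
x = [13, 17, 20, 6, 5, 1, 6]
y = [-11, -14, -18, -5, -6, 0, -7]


n=7, Σx=68, Σy=-61, Σxy=-843, Σx²=956, Σy²=751
r = (7×(-843) - 68×(-61))/√((7×956 - 68²)(7×751 - (-61)²))
= -1753/√(2068×1536) = -1753/√3176448 ≈ -1753/1782.2592 ≈ -0.9836

r ≈ -0.9836


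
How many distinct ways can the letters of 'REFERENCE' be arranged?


Letters: 9, freq: {'R': 2, 'E': 4, 'F': 1, 'N': 1, 'C': 1}
9!/(2!×4!×1!×1!×1!) = 362880/48 = 7560

7560


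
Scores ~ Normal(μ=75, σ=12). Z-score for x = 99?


z = (x - μ)/σ = (99 - 75)/12 = 2.0

z = 2.0


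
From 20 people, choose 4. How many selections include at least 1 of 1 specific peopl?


Complement: C(20,4) - C(19,4) = 4845 - 3876 = 969

969


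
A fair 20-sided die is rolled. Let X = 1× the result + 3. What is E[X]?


E[die] = (1+20)/2 = 21/2
E[X] = 1×21/2 + 3 = 27/2

E[X] = 27/2


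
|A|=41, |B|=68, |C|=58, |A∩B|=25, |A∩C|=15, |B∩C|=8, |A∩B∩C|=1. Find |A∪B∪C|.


|A∪B∪C| = 41+68+58-25-15-8+1 = 120

|A∪B∪C| = 120


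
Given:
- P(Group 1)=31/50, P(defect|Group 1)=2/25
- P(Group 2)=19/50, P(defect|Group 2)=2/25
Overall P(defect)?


P(B) = Σ P(B|Aᵢ)×P(Aᵢ)
  2/25×31/50 = 31/625
  2/25×19/50 = 19/625
Sum = 2/25

P(defect) = 2/25 ≈ 8.00%


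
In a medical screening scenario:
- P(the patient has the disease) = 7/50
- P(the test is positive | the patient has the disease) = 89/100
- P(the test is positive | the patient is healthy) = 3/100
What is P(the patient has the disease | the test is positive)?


Using Bayes' theorem:
P(A|B) = P(B|A)·P(A) / P(B)

P(the test is positive) = 89/100 × 7/50 + 3/100 × 43/50
= 623/5000 + 129/5000 = 94/625

P(the patient has the disease|the test is positive) = (623/5000) / (94/625) = 623/752

P(the patient has the disease|the test is positive) = 623/752 ≈ 82.85%


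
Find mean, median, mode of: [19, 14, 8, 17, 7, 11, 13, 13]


Sorted: [7, 8, 11, 13, 13, 14, 17, 19]
Mean = 102/8 = 51/4
Median = 13
Freq: {19: 1, 14: 1, 8: 1, 17: 1, 7: 1, 11: 1, 13: 2}
Mode: [13]

Mean=51/4, Median=13, Mode=13


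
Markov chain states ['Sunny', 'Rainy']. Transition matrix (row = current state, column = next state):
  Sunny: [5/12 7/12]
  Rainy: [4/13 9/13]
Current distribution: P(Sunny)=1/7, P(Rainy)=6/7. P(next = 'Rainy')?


P(next=Rainy) = Σᵢ P(now=i)×P(i→Rainy)
= 1/7×7/12 + 6/7×9/13
= 1/12 + 54/91 = 739/1092

P = 739/1092 ≈ 0.6767


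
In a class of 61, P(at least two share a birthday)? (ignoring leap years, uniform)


P(all different) = Π(365-i)/365 for i=0..60
= 0.004911
P(match) = 1 - 0.004911 = 0.995089

P ≈ 0.9951 ≈ 99.51%


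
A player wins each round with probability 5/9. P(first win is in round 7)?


Geometric: P(X=7) = (1-p)^(k-1)×p = (4/9)^6×5/9 = 20480/4782969

P(X=7) = 20480/4782969 ≈ 0.43%


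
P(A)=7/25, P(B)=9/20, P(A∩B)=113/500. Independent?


P(A)×P(B) = 63/500
P(A∩B) = 113/500
Not equal → NOT independent

No, not independent


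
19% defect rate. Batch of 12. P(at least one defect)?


P(all good) = (81/100)^12 = 79766443076872509863361/1000000000000000000000000
P(≥1 defect) = 920233556923127490136639/1000000000000000000000000

P = 920233556923127490136639/1000000000000000000000000 ≈ 92.02%


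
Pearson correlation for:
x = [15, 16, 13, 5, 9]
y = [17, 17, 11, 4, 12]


n=5, Σx=58, Σy=61, Σxy=798, Σx²=756, Σy²=859
r = (5×798 - 58×61)/√((5×756 - 58²)(5×859 - 61²))
= 452/√(416×574) = 452/√238784 ≈ 452/488.6553 ≈ 0.9250

r ≈ 0.9250


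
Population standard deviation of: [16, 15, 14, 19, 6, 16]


Mean = 86/6 = 43/3
  (16-43/3)²=25/9
  (15-43/3)²=4/9
  (14-43/3)²=1/9
  (19-43/3)²=196/9
  (6-43/3)²=625/9
  (16-43/3)²=25/9
Σ(x-μ)² = 292/3
σ² = (292/3)/6 = 146/9

σ = √(146/9) ≈ 4.0277


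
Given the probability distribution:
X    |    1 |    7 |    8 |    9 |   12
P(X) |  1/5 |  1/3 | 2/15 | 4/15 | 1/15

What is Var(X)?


E[X] = 34/5
E[X²] = 844/15
Var(X) = E[X²] - (E[X])² = 844/15 - 1156/25 = 752/75

Var(X) = 752/75 ≈ 10.0267


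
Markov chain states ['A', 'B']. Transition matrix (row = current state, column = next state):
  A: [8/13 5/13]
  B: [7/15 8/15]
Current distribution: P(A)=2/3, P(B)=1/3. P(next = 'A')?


P(next=A) = Σᵢ P(now=i)×P(i→A)
= 2/3×8/13 + 1/3×7/15
= 16/39 + 7/45 = 331/585

P = 331/585 ≈ 0.5658


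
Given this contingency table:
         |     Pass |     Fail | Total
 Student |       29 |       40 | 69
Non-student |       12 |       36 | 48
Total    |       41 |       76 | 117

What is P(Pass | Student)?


P(Pass | Student) = 29/(29+40) = 29/69

P(Pass|Student) = 29/69 ≈ 42.03%


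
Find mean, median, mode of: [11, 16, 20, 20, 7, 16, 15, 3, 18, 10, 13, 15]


Sorted: [3, 7, 10, 11, 13, 15, 15, 16, 16, 18, 20, 20]
Mean = 164/12 = 41/3
Median = 15
Freq: {11: 1, 16: 2, 20: 2, 7: 1, 15: 2, 3: 1, 18: 1, 10: 1, 13: 1}
Mode: [15, 16, 20]

Mean=41/3, Median=15, Mode=[15, 16, 20]


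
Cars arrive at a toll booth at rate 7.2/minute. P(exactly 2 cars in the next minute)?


Poisson(λ=7.2): P(X=2) = e^(-λ)×λ^k/k!
= e^(-7.2) × 7.2^2 / 2!
≈ 0.0007465858084 × 51.84 / 2 ≈ 0.019352

P(X=2) ≈ 0.019352 ≈ 1.94%


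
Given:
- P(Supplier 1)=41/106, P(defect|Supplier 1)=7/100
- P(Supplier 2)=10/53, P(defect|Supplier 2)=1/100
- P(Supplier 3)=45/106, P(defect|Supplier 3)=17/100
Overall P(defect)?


P(B) = Σ P(B|Aᵢ)×P(Aᵢ)
  7/100×41/106 = 287/10600
  1/100×10/53 = 1/530
  17/100×45/106 = 153/2120
Sum = 134/1325

P(defect) = 134/1325 ≈ 10.11%


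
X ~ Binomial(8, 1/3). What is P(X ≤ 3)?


P(X ≤ 3) = Σ P(X=i) for i=0..3
P(X=0) = 256/6561
P(X=1) = 1024/6561
P(X=2) = 1792/6561
P(X=3) = 1792/6561
Sum = 4864/6561

P(X ≤ 3) = 4864/6561 ≈ 74.14%


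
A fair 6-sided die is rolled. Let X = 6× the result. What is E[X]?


E[die] = (1+6)/2 = 7/2
E[X] = 6 × 7/2 = 21

E[X] = 21


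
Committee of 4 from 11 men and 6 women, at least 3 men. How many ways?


Count by #men:
  3M,1W: C(11,3)×C(6,1)=990
  4M,0W: C(11,4)×C(6,0)=330
Total = 1320

1320


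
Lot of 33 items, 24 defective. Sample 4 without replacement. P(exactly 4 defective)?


Hypergeometric: C(24,4)×C(9,0)/C(33,4)
= 10626×1/40920 = 161/620

P(X=4) = 161/620 ≈ 25.97%


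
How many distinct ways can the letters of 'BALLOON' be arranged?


Letters: 7, freq: {'B': 1, 'A': 1, 'L': 2, 'O': 2, 'N': 1}
7!/(1!×1!×2!×2!×1!) = 5040/4 = 1260

1260


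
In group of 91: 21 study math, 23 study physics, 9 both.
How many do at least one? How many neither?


|A∪B| = 21+23-9 = 35
Neither = 91-35 = 56

At least one: 35; Neither: 56


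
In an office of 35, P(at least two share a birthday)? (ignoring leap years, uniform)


P(all different) = Π(365-i)/365 for i=0..34
= 0.185617
P(match) = 1 - 0.185617 = 0.814383

P ≈ 0.8144 ≈ 81.44%


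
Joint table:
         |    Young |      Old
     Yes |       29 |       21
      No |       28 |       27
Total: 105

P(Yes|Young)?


P(Yes|Young) = 29/(29+28) = 29/57

P = 29/57 ≈ 50.88%


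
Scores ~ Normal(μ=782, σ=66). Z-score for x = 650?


z = (x - μ)/σ = (650 - 782)/66 = -2.0

z = -2.0


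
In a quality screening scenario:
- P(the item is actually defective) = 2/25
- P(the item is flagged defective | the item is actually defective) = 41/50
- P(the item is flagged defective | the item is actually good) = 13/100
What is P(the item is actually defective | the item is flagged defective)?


Using Bayes' theorem:
P(A|B) = P(B|A)·P(A) / P(B)

P(the item is flagged defective) = 41/50 × 2/25 + 13/100 × 23/25
= 41/625 + 299/2500 = 463/2500

P(the item is actually defective|the item is flagged defective) = (41/625) / (463/2500) = 164/463

P(the item is actually defective|the item is flagged defective) = 164/463 ≈ 35.42%


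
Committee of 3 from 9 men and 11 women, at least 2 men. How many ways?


Count by #men:
  2M,1W: C(9,2)×C(11,1)=396
  3M,0W: C(9,3)×C(11,0)=84
Total = 480

480


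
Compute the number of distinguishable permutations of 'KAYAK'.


Letters: 5, freq: {'K': 2, 'A': 2, 'Y': 1}
5!/(2!×2!×1!) = 120/4 = 30

30


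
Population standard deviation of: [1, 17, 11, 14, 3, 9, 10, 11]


Mean = 76/8 = 19/2
  (1-19/2)²=289/4
  (17-19/2)²=225/4
  (11-19/2)²=9/4
  (14-19/2)²=81/4
  (3-19/2)²=169/4
  (9-19/2)²=1/4
  (10-19/2)²=1/4
  (11-19/2)²=9/4
Σ(x-μ)² = 196
σ² = 196/8 = 49/2

σ = √(49/2) ≈ 4.9497


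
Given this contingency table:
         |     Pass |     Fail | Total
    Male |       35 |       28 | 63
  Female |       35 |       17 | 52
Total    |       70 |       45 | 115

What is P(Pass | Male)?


P(Pass | Male) = 35/(35+28) = 35/63 = 5/9

P(Pass|Male) = 5/9 ≈ 55.56%


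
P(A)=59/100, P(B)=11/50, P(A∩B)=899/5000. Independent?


P(A)×P(B) = 649/5000
P(A∩B) = 899/5000
Not equal → NOT independent

No, not independent


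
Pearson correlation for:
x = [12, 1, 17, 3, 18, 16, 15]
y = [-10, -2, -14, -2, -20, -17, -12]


n=7, Σx=82, Σy=-77, Σxy=-1178, Σx²=1248, Σy²=1137
r = (7×(-1178) - 82×(-77))/√((7×1248 - 82²)(7×1137 - (-77)²))
= -1932/√(2012×2030) = -1932/√4084360 ≈ -1932/2020.9800 ≈ -0.9560

r ≈ -0.9560


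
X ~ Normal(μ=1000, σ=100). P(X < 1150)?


z = (1150-1000)/100 = 1.5
P(Z < 1.5) = 0.9332

P(X < 1150) ≈ 0.9332


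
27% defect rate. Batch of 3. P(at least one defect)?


P(all good) = (73/100)^3 = 389017/1000000
P(≥1 defect) = 610983/1000000

P = 610983/1000000 ≈ 61.10%


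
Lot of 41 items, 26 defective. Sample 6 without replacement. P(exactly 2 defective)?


Hypergeometric: C(26,2)×C(15,4)/C(41,6)
= 325×1365/4496388 = 11375/115292

P(X=2) = 11375/115292 ≈ 9.87%


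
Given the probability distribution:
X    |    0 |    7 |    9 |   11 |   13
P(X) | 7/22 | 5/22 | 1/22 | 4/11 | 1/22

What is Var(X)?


E[X] = 145/22
E[X²] = 133/2
Var(X) = E[X²] - (E[X])² = 133/2 - 21025/484 = 11161/484

Var(X) = 11161/484 ≈ 23.0599


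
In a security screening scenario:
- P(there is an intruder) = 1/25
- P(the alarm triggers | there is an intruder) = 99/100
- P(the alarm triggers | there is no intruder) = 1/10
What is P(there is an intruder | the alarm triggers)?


Using Bayes' theorem:
P(A|B) = P(B|A)·P(A) / P(B)

P(the alarm triggers) = 99/100 × 1/25 + 1/10 × 24/25
= 99/2500 + 12/125 = 339/2500

P(there is an intruder|the alarm triggers) = (99/2500) / (339/2500) = 33/113

P(there is an intruder|the alarm triggers) = 33/113 ≈ 29.20%


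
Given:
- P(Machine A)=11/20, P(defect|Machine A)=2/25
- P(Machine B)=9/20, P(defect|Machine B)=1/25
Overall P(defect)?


P(B) = Σ P(B|Aᵢ)×P(Aᵢ)
  2/25×11/20 = 11/250
  1/25×9/20 = 9/500
Sum = 31/500

P(defect) = 31/500 ≈ 6.20%


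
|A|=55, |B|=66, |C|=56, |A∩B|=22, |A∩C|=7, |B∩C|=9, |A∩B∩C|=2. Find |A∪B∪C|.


|A∪B∪C| = 55+66+56-22-7-9+2 = 141

|A∪B∪C| = 141


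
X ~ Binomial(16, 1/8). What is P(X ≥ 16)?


P(X ≥ 16) = Σ P(X=i) for i=16..16
P(X=16) = 1/281474976710656
Sum = 1/281474976710656

P(X ≥ 16) = 1/281474976710656 ≈ 0.00%


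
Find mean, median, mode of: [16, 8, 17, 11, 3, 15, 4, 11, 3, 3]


Sorted: [3, 3, 3, 4, 8, 11, 11, 15, 16, 17]
Mean = 91/10
Median = 19/2
Freq: {16: 1, 8: 1, 17: 1, 11: 2, 3: 3, 15: 1, 4: 1}
Mode: [3]

Mean=91/10, Median=19/2, Mode=3


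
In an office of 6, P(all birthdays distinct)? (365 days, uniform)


P(all different) = Π(365-i)/365 for i=0..5
= (365/365)×(364/365)×...×(360/365)
= 0.959538

P ≈ 0.9595 ≈ 95.95%


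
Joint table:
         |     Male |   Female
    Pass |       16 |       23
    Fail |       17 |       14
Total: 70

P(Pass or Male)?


P(Pass∨Male) = P(Pass) + P(Male) - P(Pass∧Male)
= (39 + 33 - 16)/70 = 56/70 = 4/5

P = 4/5 ≈ 80.00%


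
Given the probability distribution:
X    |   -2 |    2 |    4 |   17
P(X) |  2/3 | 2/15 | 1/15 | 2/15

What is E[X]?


E[X] = Σ x·P(X=x)
= (-2)×(2/3) + (2)×(2/15) + (4)×(1/15) + (17)×(2/15)
= 22/15

E[X] = 22/15


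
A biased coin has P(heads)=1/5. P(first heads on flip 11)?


Geometric: P(X=11) = (1-p)^(k-1)×p = (4/5)^10×1/5 = 1048576/48828125

P(X=11) = 1048576/48828125 ≈ 2.15%


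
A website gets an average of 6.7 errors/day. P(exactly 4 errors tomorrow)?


Poisson(λ=6.7): P(X=4) = e^(-λ)×λ^k/k!
= e^(-6.7) × 6.7^4 / 4!
≈ 0.001230911903 × 2015.1121 / 24 ≈ 0.103351

P(X=4) ≈ 0.103351 ≈ 10.34%


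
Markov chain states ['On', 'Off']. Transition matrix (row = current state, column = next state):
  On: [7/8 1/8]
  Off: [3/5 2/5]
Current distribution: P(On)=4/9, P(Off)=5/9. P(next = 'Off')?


P(next=Off) = Σᵢ P(now=i)×P(i→Off)
= 4/9×1/8 + 5/9×2/5
= 1/18 + 2/9 = 5/18

P = 5/18 ≈ 0.2778


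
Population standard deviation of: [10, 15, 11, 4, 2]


Mean = 42/5
  (10-42/5)²=64/25
  (15-42/5)²=1089/25
  (11-42/5)²=169/25
  (4-42/5)²=484/25
  (2-42/5)²=1024/25
Σ(x-μ)² = 566/5
σ² = (566/5)/5 = 566/25

σ = √(566/25) ≈ 4.7582


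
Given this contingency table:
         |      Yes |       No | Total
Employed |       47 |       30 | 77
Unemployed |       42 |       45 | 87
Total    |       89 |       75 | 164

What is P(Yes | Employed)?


P(Yes | Employed) = 47/(47+30) = 47/77

P(Yes|Employed) = 47/77 ≈ 61.04%


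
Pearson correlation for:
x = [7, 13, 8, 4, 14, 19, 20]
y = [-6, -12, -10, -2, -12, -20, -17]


n=7, Σx=85, Σy=-79, Σxy=-1174, Σx²=1255, Σy²=1117
r = (7×(-1174) - 85×(-79))/√((7×1255 - 85²)(7×1117 - (-79)²))
= -1503/√(1560×1578) = -1503/√2461680 ≈ -1503/1568.9742 ≈ -0.9580

r ≈ -0.9580


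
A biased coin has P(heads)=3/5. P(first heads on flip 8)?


Geometric: P(X=8) = (1-p)^(k-1)×p = (2/5)^7×3/5 = 384/390625

P(X=8) = 384/390625 ≈ 0.10%


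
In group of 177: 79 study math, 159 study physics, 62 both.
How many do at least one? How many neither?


|A∪B| = 79+159-62 = 176
Neither = 177-176 = 1

At least one: 176; Neither: 1


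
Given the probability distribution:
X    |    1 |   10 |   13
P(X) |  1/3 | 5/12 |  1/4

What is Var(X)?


E[X] = 31/4
E[X²] = 337/4
Var(X) = E[X²] - (E[X])² = 337/4 - 961/16 = 387/16

Var(X) = 387/16 ≈ 24.1875


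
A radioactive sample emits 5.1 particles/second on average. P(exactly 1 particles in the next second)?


Poisson(λ=5.1): P(X=1) = e^(-λ)×λ^k/k!
= e^(-5.1) × 5.1^1 / 1!
≈ 0.006096746566 × 5.1 / 1 ≈ 0.031093

P(X=1) ≈ 0.031093 ≈ 3.11%


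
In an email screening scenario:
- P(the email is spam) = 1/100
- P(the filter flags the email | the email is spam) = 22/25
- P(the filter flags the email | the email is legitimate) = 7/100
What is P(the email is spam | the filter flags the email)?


Using Bayes' theorem:
P(A|B) = P(B|A)·P(A) / P(B)

P(the filter flags the email) = 22/25 × 1/100 + 7/100 × 99/100
= 11/1250 + 693/10000 = 781/10000

P(the email is spam|the filter flags the email) = (11/1250) / (781/10000) = 8/71

P(the email is spam|the filter flags the email) = 8/71 ≈ 11.27%


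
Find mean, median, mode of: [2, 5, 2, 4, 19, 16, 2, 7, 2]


Sorted: [2, 2, 2, 2, 4, 5, 7, 16, 19]
Mean = 59/9
Median = 4
Freq: {2: 4, 5: 1, 4: 1, 19: 1, 16: 1, 7: 1}
Mode: [2]

Mean=59/9, Median=4, Mode=2


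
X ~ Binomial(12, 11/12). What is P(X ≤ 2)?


P(X ≤ 2) = Σ P(X=i) for i=0..2
P(X=0) = 1/8916100448256
P(X=1) = 11/743008370688
P(X=2) = 1331/1486016741376
Sum = 8119/8916100448256

P(X ≤ 2) = 8119/8916100448256 ≈ 0.00%


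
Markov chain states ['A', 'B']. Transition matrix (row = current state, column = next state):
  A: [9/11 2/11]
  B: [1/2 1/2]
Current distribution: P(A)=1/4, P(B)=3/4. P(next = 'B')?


P(next=B) = Σᵢ P(now=i)×P(i→B)
= 1/4×2/11 + 3/4×1/2
= 1/22 + 3/8 = 37/88

P = 37/88 ≈ 0.4205


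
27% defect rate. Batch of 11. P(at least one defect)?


P(all good) = (73/100)^11 = 313726685568359708377/10000000000000000000000
P(≥1 defect) = 9686273314431640291623/10000000000000000000000

P = 9686273314431640291623/10000000000000000000000 ≈ 96.86%


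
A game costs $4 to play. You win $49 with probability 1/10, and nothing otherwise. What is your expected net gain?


E[gain] = (49-4)×1/10 + (-4)×9/10
= 9/2 - 18/5 = 9/10

Expected net gain = $9/10 ≈ $0.90


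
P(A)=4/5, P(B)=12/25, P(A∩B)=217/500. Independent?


P(A)×P(B) = 48/125
P(A∩B) = 217/500
Not equal → NOT independent

No, not independent


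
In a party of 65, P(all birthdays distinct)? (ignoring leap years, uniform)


P(all different) = Π(365-i)/365 for i=0..64
= (365/365)×(364/365)×...×(301/365)
= 0.002317

P ≈ 0.0023 ≈ 0.23%


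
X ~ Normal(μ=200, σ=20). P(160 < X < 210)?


z₁=(160-200)/20=-2.0, z₂=(210-200)/20=0.5
P = Φ(0.5) - Φ(-2.0) = 0.691462 - 0.022750 = 0.668712 ≈ 0.6687

P(160 < X < 210) ≈ 0.6687


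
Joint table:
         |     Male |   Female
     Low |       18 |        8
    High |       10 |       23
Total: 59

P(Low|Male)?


P(Low|Male) = 18/(18+10) = 18/28 = 9/14

P = 9/14 ≈ 64.29%


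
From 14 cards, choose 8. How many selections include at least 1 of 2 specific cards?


Complement: C(14,8) - C(12,8) = 3003 - 495 = 2508

2508


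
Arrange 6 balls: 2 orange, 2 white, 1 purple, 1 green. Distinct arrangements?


6!/(2!×2!×1!×1!) = 180

180


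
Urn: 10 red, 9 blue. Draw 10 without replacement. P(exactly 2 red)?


Hypergeometric: C(10,2)×C(9,8)/C(19,10)
= 45×9/92378 = 405/92378

P(X=2) = 405/92378 ≈ 0.44%


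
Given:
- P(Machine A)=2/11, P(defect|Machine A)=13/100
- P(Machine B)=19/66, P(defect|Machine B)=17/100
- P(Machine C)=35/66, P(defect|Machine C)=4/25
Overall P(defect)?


P(B) = Σ P(B|Aᵢ)×P(Aᵢ)
  13/100×2/11 = 13/550
  17/100×19/66 = 323/6600
  4/25×35/66 = 14/165
Sum = 1039/6600

P(defect) = 1039/6600 ≈ 15.74%


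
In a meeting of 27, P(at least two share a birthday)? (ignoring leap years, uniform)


P(all different) = Π(365-i)/365 for i=0..26
= 0.373141
P(match) = 1 - 0.373141 = 0.626859

P ≈ 0.6269 ≈ 62.69%


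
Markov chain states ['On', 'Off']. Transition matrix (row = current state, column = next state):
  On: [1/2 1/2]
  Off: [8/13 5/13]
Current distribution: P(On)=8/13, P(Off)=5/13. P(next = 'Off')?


P(next=Off) = Σᵢ P(now=i)×P(i→Off)
= 8/13×1/2 + 5/13×5/13
= 4/13 + 25/169 = 77/169

P = 77/169 ≈ 0.4556


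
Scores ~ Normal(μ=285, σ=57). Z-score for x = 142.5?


z = (x - μ)/σ = (142.5 - 285)/57 = -2.5

z = -2.5


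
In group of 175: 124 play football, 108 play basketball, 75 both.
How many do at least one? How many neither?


|A∪B| = 124+108-75 = 157
Neither = 175-157 = 18

At least one: 157; Neither: 18


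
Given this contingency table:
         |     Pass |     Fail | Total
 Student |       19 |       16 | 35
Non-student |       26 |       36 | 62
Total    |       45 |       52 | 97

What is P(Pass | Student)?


P(Pass | Student) = 19/(19+16) = 19/35

P(Pass|Student) = 19/35 ≈ 54.29%


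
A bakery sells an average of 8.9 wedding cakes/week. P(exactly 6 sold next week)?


Poisson(λ=8.9): P(X=6) = e^(-λ)×λ^k/k!
= e^(-8.9) × 8.9^6 / 6!
≈ 0.0001363889265 × 496981.290961 / 720 ≈ 0.094143

P(X=6) ≈ 0.094143 ≈ 9.41%


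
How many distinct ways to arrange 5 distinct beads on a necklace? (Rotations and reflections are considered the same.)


Free circular arrangements: rotations and reflections both identified.
(n-1)!/2 = 4!/2 = 24/2 = 12

12


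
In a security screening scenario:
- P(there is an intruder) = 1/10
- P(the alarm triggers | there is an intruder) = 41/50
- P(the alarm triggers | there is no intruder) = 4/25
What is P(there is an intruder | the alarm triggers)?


Using Bayes' theorem:
P(A|B) = P(B|A)·P(A) / P(B)

P(the alarm triggers) = 41/50 × 1/10 + 4/25 × 9/10
= 41/500 + 18/125 = 113/500

P(there is an intruder|the alarm triggers) = (41/500) / (113/500) = 41/113

P(there is an intruder|the alarm triggers) = 41/113 ≈ 36.28%


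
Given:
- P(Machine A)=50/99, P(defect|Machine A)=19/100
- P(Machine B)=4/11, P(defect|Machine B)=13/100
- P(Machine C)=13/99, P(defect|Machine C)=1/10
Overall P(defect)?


P(B) = Σ P(B|Aᵢ)×P(Aᵢ)
  19/100×50/99 = 19/198
  13/100×4/11 = 13/275
  1/10×13/99 = 13/990
Sum = 43/275

P(defect) = 43/275 ≈ 15.64%


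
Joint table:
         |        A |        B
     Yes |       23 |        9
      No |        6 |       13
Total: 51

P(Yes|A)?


P(Yes|A) = 23/(23+6) = 23/29

P = 23/29 ≈ 79.31%


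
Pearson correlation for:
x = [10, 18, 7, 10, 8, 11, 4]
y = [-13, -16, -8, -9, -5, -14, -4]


n=7, Σx=68, Σy=-69, Σxy=-774, Σx²=774, Σy²=807
r = (7×(-774) - 68×(-69))/√((7×774 - 68²)(7×807 - (-69)²))
= -726/√(794×888) = -726/√705072 ≈ -726/839.6857 ≈ -0.8646

r ≈ -0.8646


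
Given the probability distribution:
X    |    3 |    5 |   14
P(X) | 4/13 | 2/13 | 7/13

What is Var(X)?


E[X] = 120/13
E[X²] = 1458/13
Var(X) = E[X²] - (E[X])² = 1458/13 - 14400/169 = 4554/169

Var(X) = 4554/169 ≈ 26.9467


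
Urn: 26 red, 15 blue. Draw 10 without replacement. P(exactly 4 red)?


Hypergeometric: C(26,4)×C(15,6)/C(41,10)
= 14950×5005/1121099408 = 261625/3919928

P(X=4) = 261625/3919928 ≈ 6.67%


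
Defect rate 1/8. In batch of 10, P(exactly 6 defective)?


Binomial: P(X=6) = C(10,6)×p^6×(1-p)^4
= 210 × 1/262144 × 2401/4096 = 252105/536870912

P(X=6) = 252105/536870912 ≈ 0.05%


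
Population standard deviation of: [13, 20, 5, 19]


Mean = 57/4
  (13-57/4)²=25/16
  (20-57/4)²=529/16
  (5-57/4)²=1369/16
  (19-57/4)²=361/16
Σ(x-μ)² = 571/4
σ² = (571/4)/4 = 571/16

σ = √(571/16) ≈ 5.9739


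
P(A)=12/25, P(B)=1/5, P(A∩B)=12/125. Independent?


P(A)×P(B) = 12/125
P(A∩B) = 12/125
Equal ✓ → Independent

Yes, independent


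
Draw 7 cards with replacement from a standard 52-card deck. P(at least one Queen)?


P(not a Queen) = 48/52 = 12/13
P(none in 7 draws) = (12/13)^7 = 35831808/62748517
P(≥1 Queen) = 1 - 35831808/62748517 = 26916709/62748517

P = 26916709/62748517 ≈ 42.90%


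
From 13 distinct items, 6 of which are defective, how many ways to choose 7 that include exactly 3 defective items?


Choose 3 of the 6 defective items and 4 of the other 7 items:
C(6,3)×C(7,4) = 20×35 = 700

700


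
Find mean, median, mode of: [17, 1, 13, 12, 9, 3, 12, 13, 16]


Sorted: [1, 3, 9, 12, 12, 13, 13, 16, 17]
Mean = 96/9 = 32/3
Median = 12
Freq: {17: 1, 1: 1, 13: 2, 12: 2, 9: 1, 3: 1, 16: 1}
Mode: [12, 13]

Mean=32/3, Median=12, Mode=[12, 13]


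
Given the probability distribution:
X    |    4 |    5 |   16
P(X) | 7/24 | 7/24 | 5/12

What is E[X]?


E[X] = Σ x·P(X=x)
= (4)×(7/24) + (5)×(7/24) + (16)×(5/12)
= 223/24

E[X] = 223/24


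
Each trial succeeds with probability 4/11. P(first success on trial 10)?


Geometric: P(X=10) = (1-p)^(k-1)×p = (7/11)^9×4/11 = 161414428/25937424601

P(X=10) = 161414428/25937424601 ≈ 0.62%


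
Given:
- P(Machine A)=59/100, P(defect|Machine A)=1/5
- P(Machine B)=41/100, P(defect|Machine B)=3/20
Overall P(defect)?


P(B) = Σ P(B|Aᵢ)×P(Aᵢ)
  1/5×59/100 = 59/500
  3/20×41/100 = 123/2000
Sum = 359/2000

P(defect) = 359/2000 ≈ 17.95%


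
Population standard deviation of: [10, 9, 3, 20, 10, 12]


Mean = 64/6 = 32/3
  (10-32/3)²=4/9
  (9-32/3)²=25/9
  (3-32/3)²=529/9
  (20-32/3)²=784/9
  (10-32/3)²=4/9
  (12-32/3)²=16/9
Σ(x-μ)² = 454/3
σ² = (454/3)/6 = 227/9

σ = √(227/9) ≈ 5.0222


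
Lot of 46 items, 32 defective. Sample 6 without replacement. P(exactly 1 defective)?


Hypergeometric: C(32,1)×C(14,5)/C(46,6)
= 32×2002/9366819 = 832/121647

P(X=1) = 832/121647 ≈ 0.68%


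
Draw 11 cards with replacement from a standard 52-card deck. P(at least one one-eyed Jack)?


P(not a one-eyed Jack) = 50/52 = 25/26
P(none in 11 draws) = (25/26)^11 = 2384185791015625/3670344486987776
P(≥1 one-eyed Jack) = 1 - 2384185791015625/3670344486987776 = 1286158695972151/3670344486987776

P = 1286158695972151/3670344486987776 ≈ 35.04%


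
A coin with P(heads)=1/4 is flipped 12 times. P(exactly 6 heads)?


Binomial: P(X=6) = C(12,6)×p^6×(1-p)^6
= 924 × 1/4096 × 729/4096 = 168399/4194304

P(X=6) = 168399/4194304 ≈ 4.01%


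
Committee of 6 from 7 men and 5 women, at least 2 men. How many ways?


Count by #men:
  2M,4W: C(7,2)×C(5,4)=105
  3M,3W: C(7,3)×C(5,3)=350
  4M,2W: C(7,4)×C(5,2)=350
  5M,1W: C(7,5)×C(5,1)=105
  6M,0W: C(7,6)×C(5,0)=7
Total = 917

917


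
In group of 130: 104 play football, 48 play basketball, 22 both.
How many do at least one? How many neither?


|A∪B| = 104+48-22 = 130
Neither = 130-130 = 0

At least one: 130; Neither: 0


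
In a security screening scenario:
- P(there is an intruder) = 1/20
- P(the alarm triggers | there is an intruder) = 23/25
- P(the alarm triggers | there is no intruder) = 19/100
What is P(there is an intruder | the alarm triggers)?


Using Bayes' theorem:
P(A|B) = P(B|A)·P(A) / P(B)

P(the alarm triggers) = 23/25 × 1/20 + 19/100 × 19/20
= 23/500 + 361/2000 = 453/2000

P(there is an intruder|the alarm triggers) = (23/500) / (453/2000) = 92/453

P(there is an intruder|the alarm triggers) = 92/453 ≈ 20.31%


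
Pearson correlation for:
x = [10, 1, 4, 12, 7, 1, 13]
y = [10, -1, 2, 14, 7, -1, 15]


n=7, Σx=48, Σy=46, Σxy=518, Σx²=480, Σy²=576
r = (7×518 - 48×46)/√((7×480 - 48²)(7×576 - 46²))
= 1418/√(1056×1916) = 1418/√2023296 ≈ 1418/1422.4261 ≈ 0.9969

r ≈ 0.9969


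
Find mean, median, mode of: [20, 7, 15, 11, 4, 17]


Sorted: [4, 7, 11, 15, 17, 20]
Mean = 74/6 = 37/3
Median = 13
Freq: {20: 1, 7: 1, 15: 1, 11: 1, 4: 1, 17: 1}
Mode: No mode

Mean=37/3, Median=13, Mode=No mode


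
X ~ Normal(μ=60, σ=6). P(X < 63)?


z = (63-60)/6 = 0.5
P(Z < 0.5) = 0.6915

P(X < 63) ≈ 0.6915


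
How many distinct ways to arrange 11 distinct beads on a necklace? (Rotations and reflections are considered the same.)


Free circular arrangements: rotations and reflections both identified.
(n-1)!/2 = 10!/2 = 3628800/2 = 1814400

1814400


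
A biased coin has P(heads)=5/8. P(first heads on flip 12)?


Geometric: P(X=12) = (1-p)^(k-1)×p = (3/8)^11×5/8 = 885735/68719476736

P(X=12) = 885735/68719476736 ≈ 0.00%


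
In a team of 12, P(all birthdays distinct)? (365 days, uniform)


P(all different) = Π(365-i)/365 for i=0..11
= (365/365)×(364/365)×...×(354/365)
= 0.832975

P ≈ 0.8330 ≈ 83.30%


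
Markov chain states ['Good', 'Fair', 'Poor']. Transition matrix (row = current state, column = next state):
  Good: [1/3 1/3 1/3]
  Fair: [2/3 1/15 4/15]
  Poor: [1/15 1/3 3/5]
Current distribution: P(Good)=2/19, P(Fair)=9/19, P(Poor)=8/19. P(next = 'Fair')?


P(next=Fair) = Σᵢ P(now=i)×P(i→Fair)
= 2/19×1/3 + 9/19×1/15 + 8/19×1/3
= 2/57 + 3/95 + 8/57 = 59/285

P = 59/285 ≈ 0.2070


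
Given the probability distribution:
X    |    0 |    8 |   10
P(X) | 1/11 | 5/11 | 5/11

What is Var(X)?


E[X] = 90/11
E[X²] = 820/11
Var(X) = E[X²] - (E[X])² = 820/11 - 8100/121 = 920/121

Var(X) = 920/121 ≈ 7.6033


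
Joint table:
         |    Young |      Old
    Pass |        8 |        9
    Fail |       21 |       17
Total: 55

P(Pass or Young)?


P(Pass∨Young) = P(Pass) + P(Young) - P(Pass∧Young)
= (17 + 29 - 8)/55 = 38/55

P = 38/55 ≈ 69.09%


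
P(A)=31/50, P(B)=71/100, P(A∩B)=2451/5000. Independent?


P(A)×P(B) = 2201/5000
P(A∩B) = 2451/5000
Not equal → NOT independent

No, not independent


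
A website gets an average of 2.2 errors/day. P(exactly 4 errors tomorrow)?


Poisson(λ=2.2): P(X=4) = e^(-λ)×λ^k/k!
= e^(-2.2) × 2.2^4 / 4!
≈ 0.1108031584 × 23.4256 / 24 ≈ 0.108151

P(X=4) ≈ 0.108151 ≈ 10.82%


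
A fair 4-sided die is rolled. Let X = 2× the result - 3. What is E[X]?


E[die] = (1+4)/2 = 5/2
E[X] = 2×5/2 - 3 = 2

E[X] = 2


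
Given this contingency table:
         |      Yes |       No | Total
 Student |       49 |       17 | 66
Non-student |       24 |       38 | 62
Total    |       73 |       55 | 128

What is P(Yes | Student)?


P(Yes | Student) = 49/(49+17) = 49/66

P(Yes|Student) = 49/66 ≈ 74.24%


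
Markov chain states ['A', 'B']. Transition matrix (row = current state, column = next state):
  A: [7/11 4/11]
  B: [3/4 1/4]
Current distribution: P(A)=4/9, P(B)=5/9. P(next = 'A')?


P(next=A) = Σᵢ P(now=i)×P(i→A)
= 4/9×7/11 + 5/9×3/4
= 28/99 + 5/12 = 277/396

P = 277/396 ≈ 0.6995


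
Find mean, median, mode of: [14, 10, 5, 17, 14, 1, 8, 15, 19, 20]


Sorted: [1, 5, 8, 10, 14, 14, 15, 17, 19, 20]
Mean = 123/10
Median = 14
Freq: {14: 2, 10: 1, 5: 1, 17: 1, 1: 1, 8: 1, 15: 1, 19: 1, 20: 1}
Mode: [14]

Mean=123/10, Median=14, Mode=14


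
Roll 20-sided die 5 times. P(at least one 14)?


P(no 14)^5 = (19/20)^5 = 2476099/3200000
P(≥1) = 1 - 2476099/3200000 = 723901/3200000

P = 723901/3200000 ≈ 22.62%


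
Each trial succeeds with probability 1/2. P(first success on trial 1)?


Geometric: P(X=1) = (1-p)^(k-1)×p = (1/2)^0×1/2 = 1/2

P(X=1) = 1/2 ≈ 50.00%


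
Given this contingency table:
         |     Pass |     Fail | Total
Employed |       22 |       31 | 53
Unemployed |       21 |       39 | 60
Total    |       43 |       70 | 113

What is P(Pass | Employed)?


P(Pass | Employed) = 22/(22+31) = 22/53

P(Pass|Employed) = 22/53 ≈ 41.51%


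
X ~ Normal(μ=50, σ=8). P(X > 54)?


z = (54-50)/8 = 0.5
P(X > 54) = 1 - P(Z ≤ 0.5) = 1 - 0.6915 = 0.3085

P(X > 54) ≈ 0.3085


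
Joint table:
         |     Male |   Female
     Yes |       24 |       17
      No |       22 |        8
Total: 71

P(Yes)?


P(Yes) = (24+17)/71 = 41/71

P(Yes) = 41/71 ≈ 57.75%


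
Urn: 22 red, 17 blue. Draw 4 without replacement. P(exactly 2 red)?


Hypergeometric: C(22,2)×C(17,2)/C(39,4)
= 231×136/82251 = 10472/27417

P(X=2) = 10472/27417 ≈ 38.20%


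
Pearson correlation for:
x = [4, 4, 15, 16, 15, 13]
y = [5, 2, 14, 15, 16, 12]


n=6, Σx=67, Σy=64, Σxy=874, Σx²=907, Σy²=850
r = (6×874 - 67×64)/√((6×907 - 67²)(6×850 - 64²))
= 956/√(953×1004) = 956/√956812 ≈ 956/978.1677 ≈ 0.9773

r ≈ 0.9773


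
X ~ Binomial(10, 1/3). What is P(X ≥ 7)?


P(X ≥ 7) = Σ P(X=i) for i=7..10
P(X=7) = 320/19683
P(X=8) = 20/6561
P(X=9) = 20/59049
P(X=10) = 1/59049
Sum = 43/2187

P(X ≥ 7) = 43/2187 ≈ 1.97%


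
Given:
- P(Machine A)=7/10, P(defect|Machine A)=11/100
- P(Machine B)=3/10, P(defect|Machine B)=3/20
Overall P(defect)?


P(B) = Σ P(B|Aᵢ)×P(Aᵢ)
  11/100×7/10 = 77/1000
  3/20×3/10 = 9/200
Sum = 61/500

P(defect) = 61/500 ≈ 12.20%


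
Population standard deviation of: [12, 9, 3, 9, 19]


Mean = 52/5
  (12-52/5)²=64/25
  (9-52/5)²=49/25
  (3-52/5)²=1369/25
  (9-52/5)²=49/25
  (19-52/5)²=1849/25
Σ(x-μ)² = 676/5
σ² = (676/5)/5 = 676/25

σ = √(676/25) ≈ 5.2000


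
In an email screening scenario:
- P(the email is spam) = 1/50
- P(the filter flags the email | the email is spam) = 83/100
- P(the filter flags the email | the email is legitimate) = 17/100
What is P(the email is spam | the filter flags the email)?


Using Bayes' theorem:
P(A|B) = P(B|A)·P(A) / P(B)

P(the filter flags the email) = 83/100 × 1/50 + 17/100 × 49/50
= 83/5000 + 833/5000 = 229/1250

P(the email is spam|the filter flags the email) = (83/5000) / (229/1250) = 83/916

P(the email is spam|the filter flags the email) = 83/916 ≈ 9.06%


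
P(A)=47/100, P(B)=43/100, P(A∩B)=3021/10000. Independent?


P(A)×P(B) = 2021/10000
P(A∩B) = 3021/10000
Not equal → NOT independent

No, not independent
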